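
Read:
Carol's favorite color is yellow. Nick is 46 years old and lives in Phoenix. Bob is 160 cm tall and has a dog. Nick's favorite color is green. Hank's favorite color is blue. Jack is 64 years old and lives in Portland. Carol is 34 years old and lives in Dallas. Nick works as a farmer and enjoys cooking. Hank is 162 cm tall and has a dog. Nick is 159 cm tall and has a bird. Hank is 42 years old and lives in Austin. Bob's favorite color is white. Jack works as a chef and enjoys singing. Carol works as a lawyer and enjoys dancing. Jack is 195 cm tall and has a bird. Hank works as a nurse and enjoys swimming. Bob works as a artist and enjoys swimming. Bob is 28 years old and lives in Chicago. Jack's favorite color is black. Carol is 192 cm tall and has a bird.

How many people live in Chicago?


Count in Chicago: 1

1


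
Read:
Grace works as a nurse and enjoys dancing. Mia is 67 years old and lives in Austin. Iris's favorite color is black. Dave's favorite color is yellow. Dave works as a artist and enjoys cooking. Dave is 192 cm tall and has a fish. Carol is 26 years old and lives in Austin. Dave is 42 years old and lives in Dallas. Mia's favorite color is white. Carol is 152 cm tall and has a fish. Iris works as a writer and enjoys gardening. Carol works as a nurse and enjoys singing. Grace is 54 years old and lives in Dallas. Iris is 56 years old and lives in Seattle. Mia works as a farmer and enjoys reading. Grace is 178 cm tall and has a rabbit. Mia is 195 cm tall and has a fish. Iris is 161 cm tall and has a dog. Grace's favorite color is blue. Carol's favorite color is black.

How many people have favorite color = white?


Count: 1

1


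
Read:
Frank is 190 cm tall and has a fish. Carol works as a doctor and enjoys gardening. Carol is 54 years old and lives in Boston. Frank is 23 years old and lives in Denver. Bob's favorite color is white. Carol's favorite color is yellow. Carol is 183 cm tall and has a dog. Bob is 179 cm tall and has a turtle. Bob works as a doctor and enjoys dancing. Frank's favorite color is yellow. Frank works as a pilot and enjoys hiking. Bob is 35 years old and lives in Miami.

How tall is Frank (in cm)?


Frank is 190 cm tall

190


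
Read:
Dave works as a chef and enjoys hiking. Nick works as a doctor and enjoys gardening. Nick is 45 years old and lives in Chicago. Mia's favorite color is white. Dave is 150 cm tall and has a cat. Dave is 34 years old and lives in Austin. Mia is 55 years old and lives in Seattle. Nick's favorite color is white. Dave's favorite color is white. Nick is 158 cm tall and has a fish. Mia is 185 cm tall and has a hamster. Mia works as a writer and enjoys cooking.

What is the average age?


Sum=134, n=3, avg=44.67

44.67


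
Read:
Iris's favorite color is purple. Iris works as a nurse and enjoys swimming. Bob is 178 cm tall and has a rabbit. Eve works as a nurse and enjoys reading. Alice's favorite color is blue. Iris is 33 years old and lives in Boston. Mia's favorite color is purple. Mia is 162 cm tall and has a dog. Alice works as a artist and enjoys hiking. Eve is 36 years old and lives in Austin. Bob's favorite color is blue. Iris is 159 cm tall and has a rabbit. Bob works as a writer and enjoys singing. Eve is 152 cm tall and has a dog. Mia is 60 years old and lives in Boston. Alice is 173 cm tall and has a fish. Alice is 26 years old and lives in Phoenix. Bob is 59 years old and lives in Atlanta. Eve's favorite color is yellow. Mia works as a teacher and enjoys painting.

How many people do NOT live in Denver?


Not in Denver: 5

5


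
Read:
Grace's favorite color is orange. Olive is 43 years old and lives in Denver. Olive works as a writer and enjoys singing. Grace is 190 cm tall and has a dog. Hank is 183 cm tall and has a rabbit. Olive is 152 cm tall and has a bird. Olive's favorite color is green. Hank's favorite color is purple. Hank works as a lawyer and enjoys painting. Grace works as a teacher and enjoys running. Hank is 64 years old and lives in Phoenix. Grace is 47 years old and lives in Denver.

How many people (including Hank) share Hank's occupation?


Hank is a lawyer. Count = 1

1


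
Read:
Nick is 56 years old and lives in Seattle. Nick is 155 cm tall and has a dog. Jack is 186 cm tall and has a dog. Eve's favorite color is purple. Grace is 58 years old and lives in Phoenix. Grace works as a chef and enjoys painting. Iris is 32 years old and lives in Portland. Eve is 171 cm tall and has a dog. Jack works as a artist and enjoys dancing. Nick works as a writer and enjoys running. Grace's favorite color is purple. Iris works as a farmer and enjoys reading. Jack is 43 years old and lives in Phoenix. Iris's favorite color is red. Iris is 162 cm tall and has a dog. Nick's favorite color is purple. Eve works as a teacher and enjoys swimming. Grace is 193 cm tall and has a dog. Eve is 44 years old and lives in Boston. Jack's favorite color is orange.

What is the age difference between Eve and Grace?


|44 - 58| = 14

14


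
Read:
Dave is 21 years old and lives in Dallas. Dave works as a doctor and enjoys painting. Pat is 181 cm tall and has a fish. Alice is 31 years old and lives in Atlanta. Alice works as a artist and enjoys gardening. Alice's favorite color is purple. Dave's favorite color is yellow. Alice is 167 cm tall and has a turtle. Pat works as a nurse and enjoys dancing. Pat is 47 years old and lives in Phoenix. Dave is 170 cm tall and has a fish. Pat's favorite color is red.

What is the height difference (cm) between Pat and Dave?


|181 - 170| = 11

11


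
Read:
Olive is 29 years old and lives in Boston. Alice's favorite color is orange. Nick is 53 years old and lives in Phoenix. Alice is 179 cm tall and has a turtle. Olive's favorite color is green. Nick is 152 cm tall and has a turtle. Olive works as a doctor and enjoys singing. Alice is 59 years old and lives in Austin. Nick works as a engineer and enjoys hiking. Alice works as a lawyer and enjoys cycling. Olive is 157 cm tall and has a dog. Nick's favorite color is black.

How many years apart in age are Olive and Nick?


29 vs 53, diff = 24

24


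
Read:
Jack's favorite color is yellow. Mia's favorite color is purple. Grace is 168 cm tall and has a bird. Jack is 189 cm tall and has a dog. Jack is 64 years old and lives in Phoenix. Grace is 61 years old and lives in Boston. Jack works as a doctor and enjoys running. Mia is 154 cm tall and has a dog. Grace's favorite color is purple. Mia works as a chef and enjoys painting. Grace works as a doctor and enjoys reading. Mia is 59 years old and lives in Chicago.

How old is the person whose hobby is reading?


Person with hobby=reading is Grace, age 61

61


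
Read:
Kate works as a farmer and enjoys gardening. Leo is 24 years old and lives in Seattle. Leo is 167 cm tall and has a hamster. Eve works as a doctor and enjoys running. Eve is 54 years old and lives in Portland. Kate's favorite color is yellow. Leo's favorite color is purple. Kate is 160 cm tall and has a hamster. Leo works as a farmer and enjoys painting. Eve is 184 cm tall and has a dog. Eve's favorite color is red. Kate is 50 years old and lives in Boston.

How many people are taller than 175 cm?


Taller than 175: 1

1


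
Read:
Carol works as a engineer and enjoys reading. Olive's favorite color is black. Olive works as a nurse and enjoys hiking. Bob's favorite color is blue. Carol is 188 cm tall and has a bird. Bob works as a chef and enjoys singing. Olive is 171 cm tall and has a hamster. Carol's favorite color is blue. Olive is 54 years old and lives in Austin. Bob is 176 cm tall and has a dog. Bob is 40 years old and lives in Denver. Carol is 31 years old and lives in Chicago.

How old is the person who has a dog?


Person with dog is Bob, age 40

40


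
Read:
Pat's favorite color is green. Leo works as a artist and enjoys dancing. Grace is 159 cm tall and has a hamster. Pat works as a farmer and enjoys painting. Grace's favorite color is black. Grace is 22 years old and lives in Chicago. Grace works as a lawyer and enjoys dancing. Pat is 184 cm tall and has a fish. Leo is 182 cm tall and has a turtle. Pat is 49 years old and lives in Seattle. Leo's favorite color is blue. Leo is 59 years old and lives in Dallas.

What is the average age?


Sum=130, n=3, avg=43.33

43.33


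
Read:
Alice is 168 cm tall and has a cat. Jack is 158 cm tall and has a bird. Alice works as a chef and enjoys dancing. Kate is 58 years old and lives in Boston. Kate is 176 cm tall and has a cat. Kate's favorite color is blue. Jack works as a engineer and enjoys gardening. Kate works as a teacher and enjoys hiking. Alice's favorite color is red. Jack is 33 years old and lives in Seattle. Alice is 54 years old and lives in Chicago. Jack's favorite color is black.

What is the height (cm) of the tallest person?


Tallest: Kate at 176 cm

176


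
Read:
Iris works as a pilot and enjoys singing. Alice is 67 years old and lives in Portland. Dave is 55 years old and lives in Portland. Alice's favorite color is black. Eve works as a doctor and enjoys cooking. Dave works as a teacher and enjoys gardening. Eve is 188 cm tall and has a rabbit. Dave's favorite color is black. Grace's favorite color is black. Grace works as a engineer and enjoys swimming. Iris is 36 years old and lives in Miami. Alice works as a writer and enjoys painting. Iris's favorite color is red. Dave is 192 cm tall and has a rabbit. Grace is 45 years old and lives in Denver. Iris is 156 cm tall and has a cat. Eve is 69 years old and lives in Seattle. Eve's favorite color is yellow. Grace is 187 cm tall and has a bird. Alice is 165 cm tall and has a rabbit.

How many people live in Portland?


Count in Portland: 2

2


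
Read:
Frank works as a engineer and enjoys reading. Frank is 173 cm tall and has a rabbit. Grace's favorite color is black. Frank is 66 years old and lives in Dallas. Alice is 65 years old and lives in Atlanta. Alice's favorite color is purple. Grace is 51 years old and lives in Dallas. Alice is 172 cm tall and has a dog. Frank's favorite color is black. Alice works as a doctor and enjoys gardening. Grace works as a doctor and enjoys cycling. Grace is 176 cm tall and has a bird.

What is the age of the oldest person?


Oldest: Frank at 66

66


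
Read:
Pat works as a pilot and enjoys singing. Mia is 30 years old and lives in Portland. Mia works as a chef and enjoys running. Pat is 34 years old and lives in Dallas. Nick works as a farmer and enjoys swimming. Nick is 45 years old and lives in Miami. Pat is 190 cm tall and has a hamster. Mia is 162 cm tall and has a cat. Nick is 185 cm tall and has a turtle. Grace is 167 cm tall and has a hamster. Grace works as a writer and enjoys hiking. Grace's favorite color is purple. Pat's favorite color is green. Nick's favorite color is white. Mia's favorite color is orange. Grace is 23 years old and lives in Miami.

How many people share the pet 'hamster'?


Count: 2

2


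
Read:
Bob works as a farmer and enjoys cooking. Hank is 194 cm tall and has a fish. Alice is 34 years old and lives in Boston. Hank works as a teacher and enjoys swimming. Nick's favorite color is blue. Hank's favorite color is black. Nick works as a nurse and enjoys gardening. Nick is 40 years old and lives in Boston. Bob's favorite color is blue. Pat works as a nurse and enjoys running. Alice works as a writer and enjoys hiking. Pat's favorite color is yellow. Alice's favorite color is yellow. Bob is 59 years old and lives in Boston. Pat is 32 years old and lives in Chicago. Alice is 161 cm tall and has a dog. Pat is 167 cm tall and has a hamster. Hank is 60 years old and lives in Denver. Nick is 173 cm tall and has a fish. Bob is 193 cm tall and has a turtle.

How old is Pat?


Pat is 32 years old

32


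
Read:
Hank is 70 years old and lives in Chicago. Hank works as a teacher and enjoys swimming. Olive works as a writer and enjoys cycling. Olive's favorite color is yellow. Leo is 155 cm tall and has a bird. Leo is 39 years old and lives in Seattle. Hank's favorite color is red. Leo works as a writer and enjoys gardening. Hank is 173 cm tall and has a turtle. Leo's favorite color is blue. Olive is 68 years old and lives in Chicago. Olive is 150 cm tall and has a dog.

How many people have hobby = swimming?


Count: 1

1


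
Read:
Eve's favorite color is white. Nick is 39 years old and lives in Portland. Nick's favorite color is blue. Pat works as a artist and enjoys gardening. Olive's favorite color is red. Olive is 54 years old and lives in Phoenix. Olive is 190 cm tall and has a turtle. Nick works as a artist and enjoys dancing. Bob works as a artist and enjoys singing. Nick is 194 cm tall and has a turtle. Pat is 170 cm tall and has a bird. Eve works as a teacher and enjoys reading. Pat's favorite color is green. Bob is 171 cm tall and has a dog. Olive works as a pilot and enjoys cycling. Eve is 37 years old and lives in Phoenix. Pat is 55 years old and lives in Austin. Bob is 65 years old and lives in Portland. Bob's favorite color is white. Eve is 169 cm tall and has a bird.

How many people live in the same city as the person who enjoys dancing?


Person with hobby dancing is Nick, city Portland. Count = 2

2


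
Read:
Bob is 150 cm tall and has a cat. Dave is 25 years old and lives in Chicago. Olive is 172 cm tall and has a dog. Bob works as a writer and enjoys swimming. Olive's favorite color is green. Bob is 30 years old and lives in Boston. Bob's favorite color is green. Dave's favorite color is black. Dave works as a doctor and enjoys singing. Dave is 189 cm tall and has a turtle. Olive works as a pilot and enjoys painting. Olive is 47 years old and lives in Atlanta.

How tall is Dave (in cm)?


Dave is 189 cm tall

189


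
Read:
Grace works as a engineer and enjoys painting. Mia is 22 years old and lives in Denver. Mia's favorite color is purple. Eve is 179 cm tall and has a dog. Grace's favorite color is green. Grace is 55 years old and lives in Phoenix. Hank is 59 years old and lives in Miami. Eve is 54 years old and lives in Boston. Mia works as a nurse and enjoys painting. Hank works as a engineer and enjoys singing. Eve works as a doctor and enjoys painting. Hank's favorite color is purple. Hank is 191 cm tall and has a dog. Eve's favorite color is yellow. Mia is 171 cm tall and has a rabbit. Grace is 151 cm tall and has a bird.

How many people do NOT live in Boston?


Not in Boston: 3

3


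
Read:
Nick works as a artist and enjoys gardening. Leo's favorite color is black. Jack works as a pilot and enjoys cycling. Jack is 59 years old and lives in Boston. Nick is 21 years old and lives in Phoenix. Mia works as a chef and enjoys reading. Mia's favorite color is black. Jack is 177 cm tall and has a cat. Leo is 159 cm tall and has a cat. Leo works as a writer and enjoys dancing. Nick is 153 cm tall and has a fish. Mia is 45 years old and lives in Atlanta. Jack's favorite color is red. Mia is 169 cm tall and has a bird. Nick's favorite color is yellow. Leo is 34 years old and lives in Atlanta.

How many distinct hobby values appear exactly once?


Unique hobby values: 4

4


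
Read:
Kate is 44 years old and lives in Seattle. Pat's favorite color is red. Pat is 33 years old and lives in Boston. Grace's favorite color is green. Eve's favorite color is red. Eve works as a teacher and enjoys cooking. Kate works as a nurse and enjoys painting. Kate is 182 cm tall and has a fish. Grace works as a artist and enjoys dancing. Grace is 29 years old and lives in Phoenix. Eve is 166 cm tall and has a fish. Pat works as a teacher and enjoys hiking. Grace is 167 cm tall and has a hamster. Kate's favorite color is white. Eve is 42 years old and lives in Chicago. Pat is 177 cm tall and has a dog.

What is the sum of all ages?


42+29+44+33 = 148

148


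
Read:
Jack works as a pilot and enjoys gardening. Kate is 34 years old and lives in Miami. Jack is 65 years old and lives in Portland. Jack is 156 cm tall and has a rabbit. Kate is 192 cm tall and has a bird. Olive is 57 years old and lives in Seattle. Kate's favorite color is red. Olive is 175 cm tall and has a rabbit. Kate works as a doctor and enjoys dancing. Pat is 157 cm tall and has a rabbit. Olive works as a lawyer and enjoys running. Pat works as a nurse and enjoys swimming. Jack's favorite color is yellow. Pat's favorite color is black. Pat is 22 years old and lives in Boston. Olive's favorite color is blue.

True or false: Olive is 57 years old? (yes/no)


Olive is actually 57. yes

yes


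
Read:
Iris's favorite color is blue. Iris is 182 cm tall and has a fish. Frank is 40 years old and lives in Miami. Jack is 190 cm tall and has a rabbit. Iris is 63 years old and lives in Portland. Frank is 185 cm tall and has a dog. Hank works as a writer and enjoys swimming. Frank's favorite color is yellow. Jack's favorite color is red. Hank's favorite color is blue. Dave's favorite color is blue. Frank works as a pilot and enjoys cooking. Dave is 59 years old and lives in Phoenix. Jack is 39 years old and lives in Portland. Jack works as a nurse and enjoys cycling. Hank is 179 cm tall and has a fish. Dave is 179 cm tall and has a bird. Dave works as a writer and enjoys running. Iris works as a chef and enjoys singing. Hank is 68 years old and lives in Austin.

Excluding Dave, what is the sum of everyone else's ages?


Sum (excluding Dave): 210

210


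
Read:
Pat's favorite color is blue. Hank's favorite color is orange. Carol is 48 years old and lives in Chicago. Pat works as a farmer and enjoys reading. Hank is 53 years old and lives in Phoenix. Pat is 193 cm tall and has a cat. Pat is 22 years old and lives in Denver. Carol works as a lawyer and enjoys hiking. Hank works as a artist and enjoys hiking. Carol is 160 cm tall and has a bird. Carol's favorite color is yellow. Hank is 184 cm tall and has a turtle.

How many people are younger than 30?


Filter: 1

1


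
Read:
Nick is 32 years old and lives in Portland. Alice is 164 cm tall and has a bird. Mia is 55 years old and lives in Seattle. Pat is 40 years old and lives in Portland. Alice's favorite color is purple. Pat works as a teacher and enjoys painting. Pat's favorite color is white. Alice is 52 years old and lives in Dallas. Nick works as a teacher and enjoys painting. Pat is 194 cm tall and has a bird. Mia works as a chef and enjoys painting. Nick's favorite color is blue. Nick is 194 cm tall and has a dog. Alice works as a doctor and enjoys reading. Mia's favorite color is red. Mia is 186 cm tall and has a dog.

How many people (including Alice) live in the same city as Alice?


Alice lives in Dallas. Count = 1

1


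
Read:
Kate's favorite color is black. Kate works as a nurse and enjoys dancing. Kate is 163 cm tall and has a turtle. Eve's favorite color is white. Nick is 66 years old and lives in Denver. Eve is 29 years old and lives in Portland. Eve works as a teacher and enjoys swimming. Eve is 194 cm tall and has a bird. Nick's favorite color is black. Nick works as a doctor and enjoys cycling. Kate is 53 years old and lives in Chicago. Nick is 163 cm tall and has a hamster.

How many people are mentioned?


People: Eve, Nick, Kate. Count = 3

3


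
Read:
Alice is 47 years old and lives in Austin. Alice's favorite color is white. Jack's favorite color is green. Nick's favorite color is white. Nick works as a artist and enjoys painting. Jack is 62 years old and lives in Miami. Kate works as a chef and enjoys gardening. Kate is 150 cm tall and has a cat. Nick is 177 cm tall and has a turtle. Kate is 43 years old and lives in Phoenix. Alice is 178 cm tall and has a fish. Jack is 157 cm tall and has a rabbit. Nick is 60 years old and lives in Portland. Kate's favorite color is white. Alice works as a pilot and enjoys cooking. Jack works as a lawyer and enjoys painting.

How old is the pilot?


The pilot is Alice, age 47

47


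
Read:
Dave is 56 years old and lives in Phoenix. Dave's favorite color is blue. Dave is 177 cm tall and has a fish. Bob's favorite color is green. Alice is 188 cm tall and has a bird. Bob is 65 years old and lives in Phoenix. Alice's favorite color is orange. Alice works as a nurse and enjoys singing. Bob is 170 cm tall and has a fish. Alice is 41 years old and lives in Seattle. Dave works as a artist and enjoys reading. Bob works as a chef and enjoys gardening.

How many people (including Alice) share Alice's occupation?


Alice is a nurse. Count = 1

1


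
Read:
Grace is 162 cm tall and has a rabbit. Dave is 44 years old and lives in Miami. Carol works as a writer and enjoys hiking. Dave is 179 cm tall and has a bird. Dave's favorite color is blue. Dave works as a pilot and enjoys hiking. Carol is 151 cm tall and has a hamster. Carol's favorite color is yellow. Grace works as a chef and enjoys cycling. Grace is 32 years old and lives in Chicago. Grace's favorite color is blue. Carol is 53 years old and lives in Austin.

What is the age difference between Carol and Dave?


|53 - 44| = 9

9


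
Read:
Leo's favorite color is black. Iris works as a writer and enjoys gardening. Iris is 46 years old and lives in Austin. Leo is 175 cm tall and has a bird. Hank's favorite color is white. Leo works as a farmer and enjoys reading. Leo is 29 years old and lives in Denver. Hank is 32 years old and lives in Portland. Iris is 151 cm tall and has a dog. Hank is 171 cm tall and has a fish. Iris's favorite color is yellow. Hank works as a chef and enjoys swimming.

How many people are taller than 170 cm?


Taller than 170: 2

2


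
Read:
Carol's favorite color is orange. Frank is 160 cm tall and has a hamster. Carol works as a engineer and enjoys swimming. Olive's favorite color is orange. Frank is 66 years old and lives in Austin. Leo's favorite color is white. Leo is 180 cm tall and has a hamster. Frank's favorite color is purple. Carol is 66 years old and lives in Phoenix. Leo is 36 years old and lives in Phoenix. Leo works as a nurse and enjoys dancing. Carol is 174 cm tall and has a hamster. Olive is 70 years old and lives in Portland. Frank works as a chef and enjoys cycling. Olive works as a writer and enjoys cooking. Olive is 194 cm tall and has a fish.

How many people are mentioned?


People: Olive, Leo, Frank, Carol. Count = 4

4


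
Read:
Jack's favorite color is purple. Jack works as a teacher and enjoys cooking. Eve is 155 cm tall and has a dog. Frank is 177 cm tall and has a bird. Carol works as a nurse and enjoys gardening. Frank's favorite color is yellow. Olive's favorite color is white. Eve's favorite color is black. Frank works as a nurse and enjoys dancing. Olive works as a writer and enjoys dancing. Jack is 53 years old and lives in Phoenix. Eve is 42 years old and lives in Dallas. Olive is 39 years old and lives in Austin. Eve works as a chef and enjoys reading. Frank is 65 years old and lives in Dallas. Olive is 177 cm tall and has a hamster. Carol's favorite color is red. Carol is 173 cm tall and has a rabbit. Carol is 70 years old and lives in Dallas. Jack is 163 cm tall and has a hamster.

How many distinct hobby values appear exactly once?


Unique hobby values: 3

3


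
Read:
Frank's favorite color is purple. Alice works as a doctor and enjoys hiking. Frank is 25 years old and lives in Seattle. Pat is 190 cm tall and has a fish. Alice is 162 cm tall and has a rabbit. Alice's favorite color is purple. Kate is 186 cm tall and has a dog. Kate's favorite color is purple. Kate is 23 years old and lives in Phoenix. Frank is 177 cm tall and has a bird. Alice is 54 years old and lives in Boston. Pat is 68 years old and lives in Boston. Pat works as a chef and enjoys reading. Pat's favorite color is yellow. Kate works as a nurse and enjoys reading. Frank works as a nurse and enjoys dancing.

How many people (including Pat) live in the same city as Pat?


Pat lives in Boston. Count = 2

2


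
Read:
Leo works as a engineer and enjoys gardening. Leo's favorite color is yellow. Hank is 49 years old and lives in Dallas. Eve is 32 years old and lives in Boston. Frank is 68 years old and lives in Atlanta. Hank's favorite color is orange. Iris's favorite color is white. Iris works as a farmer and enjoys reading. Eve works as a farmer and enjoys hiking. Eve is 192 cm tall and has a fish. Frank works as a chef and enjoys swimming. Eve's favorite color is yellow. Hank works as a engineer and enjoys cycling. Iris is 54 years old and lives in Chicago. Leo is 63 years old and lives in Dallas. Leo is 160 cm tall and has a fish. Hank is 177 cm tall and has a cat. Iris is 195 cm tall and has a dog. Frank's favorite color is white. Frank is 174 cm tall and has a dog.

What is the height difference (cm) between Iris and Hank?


|195 - 177| = 18

18


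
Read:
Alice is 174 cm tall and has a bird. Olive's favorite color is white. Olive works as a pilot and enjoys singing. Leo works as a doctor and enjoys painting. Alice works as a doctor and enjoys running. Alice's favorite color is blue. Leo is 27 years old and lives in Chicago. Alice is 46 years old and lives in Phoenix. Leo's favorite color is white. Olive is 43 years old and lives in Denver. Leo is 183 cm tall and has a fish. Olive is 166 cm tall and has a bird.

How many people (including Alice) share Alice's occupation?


Alice is a doctor. Count = 2

2


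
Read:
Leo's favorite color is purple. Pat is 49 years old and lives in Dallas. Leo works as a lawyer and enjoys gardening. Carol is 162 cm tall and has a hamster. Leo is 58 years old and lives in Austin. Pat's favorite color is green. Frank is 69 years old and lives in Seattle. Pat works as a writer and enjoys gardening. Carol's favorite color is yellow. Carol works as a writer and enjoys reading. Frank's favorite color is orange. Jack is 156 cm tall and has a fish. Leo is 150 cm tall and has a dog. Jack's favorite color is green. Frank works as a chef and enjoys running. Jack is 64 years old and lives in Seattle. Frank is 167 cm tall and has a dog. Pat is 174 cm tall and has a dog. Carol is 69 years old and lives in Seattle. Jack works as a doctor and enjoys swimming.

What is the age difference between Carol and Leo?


|69 - 58| = 11

11


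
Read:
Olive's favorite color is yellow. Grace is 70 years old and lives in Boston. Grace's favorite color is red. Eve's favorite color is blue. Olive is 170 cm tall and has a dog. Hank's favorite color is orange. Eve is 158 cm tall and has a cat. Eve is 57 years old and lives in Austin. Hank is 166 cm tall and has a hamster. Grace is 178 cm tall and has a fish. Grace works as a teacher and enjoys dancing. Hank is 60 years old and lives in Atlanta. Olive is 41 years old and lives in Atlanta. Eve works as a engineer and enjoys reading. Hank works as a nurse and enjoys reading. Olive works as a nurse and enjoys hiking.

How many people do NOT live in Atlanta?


Not in Atlanta: 2

2


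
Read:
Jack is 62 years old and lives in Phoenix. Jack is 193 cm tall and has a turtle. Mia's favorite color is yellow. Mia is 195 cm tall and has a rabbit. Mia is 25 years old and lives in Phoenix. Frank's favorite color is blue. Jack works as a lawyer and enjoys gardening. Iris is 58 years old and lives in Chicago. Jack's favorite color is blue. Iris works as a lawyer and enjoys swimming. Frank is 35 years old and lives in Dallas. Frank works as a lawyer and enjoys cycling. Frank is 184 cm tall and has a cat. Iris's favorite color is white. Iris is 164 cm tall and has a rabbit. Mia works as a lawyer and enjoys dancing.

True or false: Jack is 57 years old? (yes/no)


Jack is actually 62. no

no


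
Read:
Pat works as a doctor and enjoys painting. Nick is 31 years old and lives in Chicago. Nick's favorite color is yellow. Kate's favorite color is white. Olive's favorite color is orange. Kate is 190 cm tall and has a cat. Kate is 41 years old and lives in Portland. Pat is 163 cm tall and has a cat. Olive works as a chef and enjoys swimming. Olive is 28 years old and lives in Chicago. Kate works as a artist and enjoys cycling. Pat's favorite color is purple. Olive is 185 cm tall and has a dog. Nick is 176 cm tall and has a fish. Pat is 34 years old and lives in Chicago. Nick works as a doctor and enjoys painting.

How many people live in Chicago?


Count in Chicago: 3

3


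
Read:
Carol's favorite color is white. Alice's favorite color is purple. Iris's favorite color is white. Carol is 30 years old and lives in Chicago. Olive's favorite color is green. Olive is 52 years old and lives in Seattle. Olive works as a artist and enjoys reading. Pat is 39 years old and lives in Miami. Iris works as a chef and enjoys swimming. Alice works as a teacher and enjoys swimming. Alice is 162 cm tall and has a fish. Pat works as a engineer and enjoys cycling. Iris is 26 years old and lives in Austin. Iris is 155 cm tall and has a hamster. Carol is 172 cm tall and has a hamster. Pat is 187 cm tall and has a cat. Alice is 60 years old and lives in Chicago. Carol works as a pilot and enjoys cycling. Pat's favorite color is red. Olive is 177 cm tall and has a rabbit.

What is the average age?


Sum=207, n=5, avg=41.4

41.4


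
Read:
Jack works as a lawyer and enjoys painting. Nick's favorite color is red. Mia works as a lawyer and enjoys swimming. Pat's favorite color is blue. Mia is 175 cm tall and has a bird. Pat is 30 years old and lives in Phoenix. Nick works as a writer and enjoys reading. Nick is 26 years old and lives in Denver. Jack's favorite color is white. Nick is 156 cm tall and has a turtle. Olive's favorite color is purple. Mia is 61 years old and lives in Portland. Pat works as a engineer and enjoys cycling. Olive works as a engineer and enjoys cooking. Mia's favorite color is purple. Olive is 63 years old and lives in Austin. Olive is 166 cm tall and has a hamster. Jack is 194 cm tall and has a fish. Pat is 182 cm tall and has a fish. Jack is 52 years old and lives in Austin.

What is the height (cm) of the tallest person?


Tallest: Jack at 194 cm

194


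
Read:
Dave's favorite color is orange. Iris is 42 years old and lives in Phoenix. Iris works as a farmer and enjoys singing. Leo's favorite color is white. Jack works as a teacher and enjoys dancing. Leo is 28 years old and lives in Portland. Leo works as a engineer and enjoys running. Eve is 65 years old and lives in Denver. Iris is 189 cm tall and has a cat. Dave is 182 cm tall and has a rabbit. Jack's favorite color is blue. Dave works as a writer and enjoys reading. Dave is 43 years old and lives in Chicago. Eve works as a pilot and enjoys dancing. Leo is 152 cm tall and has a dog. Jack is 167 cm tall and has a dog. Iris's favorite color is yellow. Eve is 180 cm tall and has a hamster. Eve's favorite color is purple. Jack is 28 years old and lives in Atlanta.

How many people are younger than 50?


Filter: 4

4


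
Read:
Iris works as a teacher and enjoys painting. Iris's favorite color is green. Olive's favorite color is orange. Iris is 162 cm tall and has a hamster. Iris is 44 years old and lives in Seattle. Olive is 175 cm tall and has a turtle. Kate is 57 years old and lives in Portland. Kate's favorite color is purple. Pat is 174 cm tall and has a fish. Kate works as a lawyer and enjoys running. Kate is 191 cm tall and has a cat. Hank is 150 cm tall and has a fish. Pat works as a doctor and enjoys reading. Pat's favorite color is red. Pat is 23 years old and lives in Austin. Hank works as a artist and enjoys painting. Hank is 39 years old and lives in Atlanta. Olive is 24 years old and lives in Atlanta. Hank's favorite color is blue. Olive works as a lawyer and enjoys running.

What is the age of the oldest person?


Oldest: Kate at 57

57


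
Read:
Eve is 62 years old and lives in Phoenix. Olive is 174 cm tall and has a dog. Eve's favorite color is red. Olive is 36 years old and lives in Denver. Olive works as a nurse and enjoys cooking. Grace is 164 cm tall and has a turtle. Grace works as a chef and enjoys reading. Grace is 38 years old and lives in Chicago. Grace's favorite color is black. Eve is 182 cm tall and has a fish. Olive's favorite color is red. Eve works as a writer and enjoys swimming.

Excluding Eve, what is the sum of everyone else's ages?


Sum (excluding Eve): 74

74


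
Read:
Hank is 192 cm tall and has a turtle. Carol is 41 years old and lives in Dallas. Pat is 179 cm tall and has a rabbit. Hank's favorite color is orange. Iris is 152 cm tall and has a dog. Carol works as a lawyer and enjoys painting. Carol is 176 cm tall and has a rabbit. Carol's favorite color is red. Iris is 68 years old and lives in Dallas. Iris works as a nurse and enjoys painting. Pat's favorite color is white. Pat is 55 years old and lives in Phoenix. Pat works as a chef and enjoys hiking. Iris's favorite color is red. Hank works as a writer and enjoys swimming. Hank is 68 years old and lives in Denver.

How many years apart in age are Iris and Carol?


68 vs 41, diff = 27

27


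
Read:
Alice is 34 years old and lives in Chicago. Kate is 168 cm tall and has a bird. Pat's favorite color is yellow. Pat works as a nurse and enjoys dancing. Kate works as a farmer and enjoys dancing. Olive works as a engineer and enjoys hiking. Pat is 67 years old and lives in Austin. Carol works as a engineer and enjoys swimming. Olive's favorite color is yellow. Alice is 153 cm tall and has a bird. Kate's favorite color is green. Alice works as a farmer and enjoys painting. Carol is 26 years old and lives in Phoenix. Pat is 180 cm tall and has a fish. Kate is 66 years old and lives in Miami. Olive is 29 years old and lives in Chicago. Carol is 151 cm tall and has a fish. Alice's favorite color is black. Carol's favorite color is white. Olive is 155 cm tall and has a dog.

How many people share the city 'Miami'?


Count: 1

1


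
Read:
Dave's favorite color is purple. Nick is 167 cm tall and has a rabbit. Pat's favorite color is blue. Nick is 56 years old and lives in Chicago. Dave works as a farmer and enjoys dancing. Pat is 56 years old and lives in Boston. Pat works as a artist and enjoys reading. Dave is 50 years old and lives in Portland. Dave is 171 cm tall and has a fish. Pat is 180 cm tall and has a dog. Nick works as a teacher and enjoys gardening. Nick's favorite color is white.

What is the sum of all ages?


56+56+50 = 162

162


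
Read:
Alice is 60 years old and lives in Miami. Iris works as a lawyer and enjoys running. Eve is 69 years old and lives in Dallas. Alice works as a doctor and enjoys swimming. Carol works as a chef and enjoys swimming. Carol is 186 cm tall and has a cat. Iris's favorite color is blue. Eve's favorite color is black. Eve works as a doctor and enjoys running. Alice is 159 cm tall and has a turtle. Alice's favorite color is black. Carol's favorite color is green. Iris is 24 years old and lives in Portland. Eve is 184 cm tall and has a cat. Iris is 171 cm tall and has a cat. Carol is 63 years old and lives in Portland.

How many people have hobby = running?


Count: 2

2


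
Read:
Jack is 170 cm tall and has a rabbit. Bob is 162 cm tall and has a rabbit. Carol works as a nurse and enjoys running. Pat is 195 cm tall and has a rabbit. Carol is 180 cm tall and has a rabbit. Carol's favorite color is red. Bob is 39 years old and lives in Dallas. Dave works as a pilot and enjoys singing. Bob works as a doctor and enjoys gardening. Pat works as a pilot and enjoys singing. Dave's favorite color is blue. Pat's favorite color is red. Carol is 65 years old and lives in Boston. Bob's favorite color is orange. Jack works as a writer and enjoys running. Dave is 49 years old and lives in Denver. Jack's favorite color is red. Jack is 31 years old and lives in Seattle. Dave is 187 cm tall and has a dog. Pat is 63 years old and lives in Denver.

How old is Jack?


Jack is 31 years old

31


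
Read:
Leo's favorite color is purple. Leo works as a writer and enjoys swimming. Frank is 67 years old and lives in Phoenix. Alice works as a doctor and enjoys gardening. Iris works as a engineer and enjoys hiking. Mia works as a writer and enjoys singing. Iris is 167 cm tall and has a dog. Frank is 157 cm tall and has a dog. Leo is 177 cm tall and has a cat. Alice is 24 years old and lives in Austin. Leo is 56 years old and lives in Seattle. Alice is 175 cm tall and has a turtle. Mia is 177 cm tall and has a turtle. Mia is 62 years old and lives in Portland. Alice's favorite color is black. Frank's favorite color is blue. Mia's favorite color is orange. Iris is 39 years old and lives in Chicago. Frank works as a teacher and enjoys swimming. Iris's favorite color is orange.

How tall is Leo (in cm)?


Leo is 177 cm tall

177


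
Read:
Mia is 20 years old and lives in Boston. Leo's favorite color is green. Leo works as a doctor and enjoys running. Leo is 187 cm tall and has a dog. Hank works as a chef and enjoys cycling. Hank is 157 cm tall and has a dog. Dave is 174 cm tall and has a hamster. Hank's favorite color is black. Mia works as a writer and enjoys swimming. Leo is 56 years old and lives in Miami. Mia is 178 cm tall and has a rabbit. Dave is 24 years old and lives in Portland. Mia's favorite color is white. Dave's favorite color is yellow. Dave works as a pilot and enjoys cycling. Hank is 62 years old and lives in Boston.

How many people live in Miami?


Count in Miami: 1

1


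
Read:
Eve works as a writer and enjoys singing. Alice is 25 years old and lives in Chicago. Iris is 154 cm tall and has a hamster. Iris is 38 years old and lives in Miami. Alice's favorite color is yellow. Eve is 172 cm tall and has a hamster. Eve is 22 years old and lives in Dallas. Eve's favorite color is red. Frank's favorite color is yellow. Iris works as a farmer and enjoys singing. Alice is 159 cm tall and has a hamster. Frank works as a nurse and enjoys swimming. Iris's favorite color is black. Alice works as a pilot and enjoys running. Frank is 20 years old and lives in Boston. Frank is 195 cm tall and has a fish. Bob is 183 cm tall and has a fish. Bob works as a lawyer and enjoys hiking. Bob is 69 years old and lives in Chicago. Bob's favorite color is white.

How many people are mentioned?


People: Frank, Alice, Bob, Iris, Eve. Count = 5

5


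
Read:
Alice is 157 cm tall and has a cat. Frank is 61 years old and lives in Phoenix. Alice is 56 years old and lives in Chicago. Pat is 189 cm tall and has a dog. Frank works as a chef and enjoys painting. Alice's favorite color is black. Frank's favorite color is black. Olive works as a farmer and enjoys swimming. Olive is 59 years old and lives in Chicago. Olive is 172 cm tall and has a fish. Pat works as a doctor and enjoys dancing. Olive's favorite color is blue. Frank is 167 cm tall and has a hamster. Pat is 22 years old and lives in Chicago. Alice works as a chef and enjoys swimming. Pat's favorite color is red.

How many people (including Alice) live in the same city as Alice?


Alice lives in Chicago. Count = 3

3


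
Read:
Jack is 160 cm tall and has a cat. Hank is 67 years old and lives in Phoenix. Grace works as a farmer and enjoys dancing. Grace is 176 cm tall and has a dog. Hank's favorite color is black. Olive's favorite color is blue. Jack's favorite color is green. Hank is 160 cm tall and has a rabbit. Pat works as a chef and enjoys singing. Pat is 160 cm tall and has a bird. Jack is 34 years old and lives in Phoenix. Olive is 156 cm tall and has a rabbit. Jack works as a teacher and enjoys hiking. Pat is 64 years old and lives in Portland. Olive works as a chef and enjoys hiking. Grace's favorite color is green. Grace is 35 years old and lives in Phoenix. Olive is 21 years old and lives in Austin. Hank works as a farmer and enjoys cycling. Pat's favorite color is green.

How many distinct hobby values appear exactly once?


Unique hobby values: 3

3


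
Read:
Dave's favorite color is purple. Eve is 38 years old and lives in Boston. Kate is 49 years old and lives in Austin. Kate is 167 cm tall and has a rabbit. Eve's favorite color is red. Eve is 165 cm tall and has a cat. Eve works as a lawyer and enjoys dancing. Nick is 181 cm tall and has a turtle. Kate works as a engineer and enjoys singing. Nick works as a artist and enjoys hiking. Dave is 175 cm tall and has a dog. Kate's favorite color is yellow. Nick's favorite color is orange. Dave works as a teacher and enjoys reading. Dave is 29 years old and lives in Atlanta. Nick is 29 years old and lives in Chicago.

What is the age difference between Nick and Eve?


|29 - 38| = 9

9
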